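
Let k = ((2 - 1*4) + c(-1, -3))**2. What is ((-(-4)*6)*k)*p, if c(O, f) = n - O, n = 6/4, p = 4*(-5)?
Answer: -120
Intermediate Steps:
p = -20
n = 3/2 (n = 6*(1/4) = 3/2 ≈ 1.5000)
c(O, f) = 3/2 - O
k = 1/4 (k = ((2 - 1*4) + (3/2 - 1*(-1)))**2 = ((2 - 4) + (3/2 + 1))**2 = (-2 + 5/2)**2 = (1/2)**2 = 1/4 ≈ 0.25000)
((-(-4)*6)*k)*p = (-(-4)*6*(1/4))*(-20) = (-1*(-24)*(1/4))*(-20) = (24*(1/4))*(-20) = 6*(-20) = -120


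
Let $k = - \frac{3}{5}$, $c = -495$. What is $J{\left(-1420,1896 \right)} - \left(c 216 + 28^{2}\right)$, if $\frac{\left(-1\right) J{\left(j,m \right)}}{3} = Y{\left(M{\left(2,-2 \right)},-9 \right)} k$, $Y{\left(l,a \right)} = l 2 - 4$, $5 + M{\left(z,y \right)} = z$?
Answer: $106118$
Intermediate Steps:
$M{\left(z,y \right)} = -5 + z$
$Y{\left(l,a \right)} = -4 + 2 l$ ($Y{\left(l,a \right)} = 2 l - 4 = -4 + 2 l$)
$k = - \frac{3}{5}$ ($k = \left(-3\right) \frac{1}{5} = - \frac{3}{5} \approx -0.6$)
$J{\left(j,m \right)} = -18$ ($J{\left(j,m \right)} = - 3 \left(-4 + 2 \left(-5 + 2\right)\right) \left(- \frac{3}{5}\right) = - 3 \left(-4 + 2 \left(-3\right)\right) \left(- \frac{3}{5}\right) = - 3 \left(-4 - 6\right) \left(- \frac{3}{5}\right) = - 3 \left(\left(-10\right) \left(- \frac{3}{5}\right)\right) = \left(-3\right) 6 = -18$)
$J{\left(-1420,1896 \right)} - \left(c 216 + 28^{2}\right) = -18 - \left(\left(-495\right) 216 + 28^{2}\right) = -18 - \left(-106920 + 784\right) = -18 - -106136 = -18 + 106136 = 106118$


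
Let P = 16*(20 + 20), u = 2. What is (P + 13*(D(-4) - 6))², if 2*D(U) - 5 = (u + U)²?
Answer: 1540081/4 ≈ 3.8502e+5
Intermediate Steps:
D(U) = 5/2 + (2 + U)²/2
P = 640 (P = 16*40 = 640)
(P + 13*(D(-4) - 6))² = (640 + 13*((5/2 + (2 - 4)²/2) - 6))² = (640 + 13*((5/2 + (½)*(-2)²) - 6))² = (640 + 13*((5/2 + (½)*4) - 6))² = (640 + 13*((5/2 + 2) - 6))² = (640 + 13*(9/2 - 6))² = (640 + 13*(-3/2))² = (640 - 39/2)² = (1241/2)² = 1540081/4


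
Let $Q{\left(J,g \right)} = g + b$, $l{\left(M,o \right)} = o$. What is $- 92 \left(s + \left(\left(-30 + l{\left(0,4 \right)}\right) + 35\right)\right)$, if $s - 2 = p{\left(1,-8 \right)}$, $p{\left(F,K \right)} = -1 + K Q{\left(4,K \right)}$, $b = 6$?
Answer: $-2392$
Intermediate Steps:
$Q{\left(J,g \right)} = 6 + g$ ($Q{\left(J,g \right)} = g + 6 = 6 + g$)
$p{\left(F,K \right)} = -1 + K \left(6 + K\right)$
$s = 17$ ($s = 2 - \left(1 + 8 \left(6 - 8\right)\right) = 2 - -15 = 2 + \left(-1 + 16\right) = 2 + 15 = 17$)
$- 92 \left(s + \left(\left(-30 + l{\left(0,4 \right)}\right) + 35\right)\right) = - 92 \left(17 + \left(\left(-30 + 4\right) + 35\right)\right) = - 92 \left(17 + \left(-26 + 35\right)\right) = - 92 \left(17 + 9\right) = \left(-92\right) 26 = -2392$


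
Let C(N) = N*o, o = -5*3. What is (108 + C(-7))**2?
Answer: 45369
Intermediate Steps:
o = -15
C(N) = -15*N (C(N) = N*(-15) = -15*N)
(108 + C(-7))**2 = (108 - 15*(-7))**2 = (108 + 105)**2 = 213**2 = 45369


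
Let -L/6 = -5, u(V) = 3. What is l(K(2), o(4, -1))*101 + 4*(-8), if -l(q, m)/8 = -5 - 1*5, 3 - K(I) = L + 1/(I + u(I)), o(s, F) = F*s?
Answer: 8048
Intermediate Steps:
L = 30 (L = -6*(-5) = 30)
K(I) = -27 - 1/(3 + I) (K(I) = 3 - (30 + 1/(I + 3)) = 3 - (30 + 1/(3 + I)) = 3 + (-30 - 1/(3 + I)) = -27 - 1/(3 + I))
l(q, m) = 80 (l(q, m) = -8*(-5 - 1*5) = -8*(-5 - 5) = -8*(-10) = 80)
l(K(2), o(4, -1))*101 + 4*(-8) = 80*101 + 4*(-8) = 8080 - 32 = 8048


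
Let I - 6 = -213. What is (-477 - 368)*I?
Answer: 174915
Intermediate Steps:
I = -207 (I = 6 - 213 = -207)
(-477 - 368)*I = (-477 - 368)*(-207) = -845*(-207) = 174915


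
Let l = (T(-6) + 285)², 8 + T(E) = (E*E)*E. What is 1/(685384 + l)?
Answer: 1/689105 ≈ 1.4512e-6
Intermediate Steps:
T(E) = -8 + E³ (T(E) = -8 + (E*E)*E = -8 + E²*E = -8 + E³)
l = 3721 (l = ((-8 + (-6)³) + 285)² = ((-8 - 216) + 285)² = (-224 + 285)² = 61² = 3721)
1/(685384 + l) = 1/(685384 + 3721) = 1/689105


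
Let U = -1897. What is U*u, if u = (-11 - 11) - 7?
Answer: 55013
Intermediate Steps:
u = -29 (u = -22 - 7 = -29)
U*u = -1897*(-29) = 55013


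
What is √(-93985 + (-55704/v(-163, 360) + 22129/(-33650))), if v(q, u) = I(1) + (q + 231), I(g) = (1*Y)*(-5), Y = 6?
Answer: I*√1560703219325574/127870 ≈ 308.95*I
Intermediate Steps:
I(g) = -30 (I(g) = (1*6)*(-5) = 6*(-5) = -30)
v(q, u) = 201 + q (v(q, u) = -30 + (q + 231) = -30 + (231 + q) = 201 + q)
√(-93985 + (-55704/v(-163, 360) + 22129/(-33650))) = √(-93985 + (-55704/(201 - 163) + 22129/(-33650))) = √(-93985 + (-55704/38 + 22129*(-1/33650))) = √(-93985 + (-55704*1/38 - 22129/33650)) = √(-93985 + (-27852/19 - 22129/33650)) = √(-93985 - 937640251/639350) = √(-61026950001/639350) = I*√1560703219325574/127870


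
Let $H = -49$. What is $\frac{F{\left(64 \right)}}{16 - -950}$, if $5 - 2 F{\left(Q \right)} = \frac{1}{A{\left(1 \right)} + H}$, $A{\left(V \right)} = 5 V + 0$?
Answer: $\frac{221}{85008} \approx 0.0025998$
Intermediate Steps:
$A{\left(V \right)} = 5 V$
$F{\left(Q \right)} = \frac{221}{88}$ ($F{\left(Q \right)} = \frac{5}{2} - \frac{1}{2 \left(5 \cdot 1 - 49\right)} = \frac{5}{2} - \frac{1}{2 \left(5 - 49\right)} = \frac{5}{2} - \frac{1}{2 \left(-44\right)} = \frac{5}{2} - - \frac{1}{88} = \frac{5}{2} + \frac{1}{88} = \frac{221}{88}$)
$\frac{F{\left(64 \right)}}{16 - -950} = \frac{221}{88 \left(16 - -950\right)} = \frac{221}{88 \left(16 + 950\right)} = \frac{221}{88 \cdot 966} = \frac{221}{88} \cdot \frac{1}{966} = \frac{221}{85008}$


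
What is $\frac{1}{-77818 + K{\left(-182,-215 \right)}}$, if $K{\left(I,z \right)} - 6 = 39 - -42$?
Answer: $- \frac{1}{77731} \approx -1.2865 \cdot 10^{-5}$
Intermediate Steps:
$K{\left(I,z \right)} = 87$ ($K{\left(I,z \right)} = 6 + \left(39 - -42\right) = 6 + \left(39 + 42\right) = 6 + 81 = 87$)
$\frac{1}{-77818 + K{\left(-182,-215 \right)}} = \frac{1}{-77818 + 87} = \frac{1}{-77731} = - \frac{1}{77731}$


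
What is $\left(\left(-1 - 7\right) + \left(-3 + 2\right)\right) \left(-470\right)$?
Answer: $4230$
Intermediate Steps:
$\left(\left(-1 - 7\right) + \left(-3 + 2\right)\right) \left(-470\right) = \left(-8 - 1\right) \left(-470\right) = \left(-9\right) \left(-470\right) = 4230$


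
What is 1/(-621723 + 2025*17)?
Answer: -1/587298 ≈ -1.7027e-6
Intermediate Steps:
1/(-621723 + 2025*17) = 1/(-621723 + 34425) = 1/(-587298) = -1/587298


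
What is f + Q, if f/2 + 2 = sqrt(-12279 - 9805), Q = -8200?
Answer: -8204 + 4*I*sqrt(5521) ≈ -8204.0 + 297.21*I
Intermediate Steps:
f = -4 + 4*I*sqrt(5521) (f = -4 + 2*sqrt(-12279 - 9805) = -4 + 2*sqrt(-22084) = -4 + 2*(2*I*sqrt(5521)) = -4 + 4*I*sqrt(5521) ≈ -4.0 + 297.21*I)
f + Q = (-4 + 4*I*sqrt(5521)) - 8200 = -8204 + 4*I*sqrt(5521)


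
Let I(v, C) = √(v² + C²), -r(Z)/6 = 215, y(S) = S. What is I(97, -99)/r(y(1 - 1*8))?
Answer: -√19210/1290 ≈ -0.10744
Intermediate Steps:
r(Z) = -1290 (r(Z) = -6*215 = -1290)
I(v, C) = √(C² + v²)
I(97, -99)/r(y(1 - 1*8)) = √((-99)² + 97²)/(-1290) = √(9801 + 9409)*(-1/1290) = √19210*(-1/1290) = -√19210/1290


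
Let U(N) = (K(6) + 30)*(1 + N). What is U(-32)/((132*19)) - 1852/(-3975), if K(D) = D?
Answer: 17393/830775 ≈ 0.020936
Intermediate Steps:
U(N) = 36 + 36*N (U(N) = (6 + 30)*(1 + N) = 36*(1 + N) = 36 + 36*N)
U(-32)/((132*19)) - 1852/(-3975) = (36 + 36*(-32))/((132*19)) - 1852/(-3975) = (36 - 1152)/2508 - 1852*(-1/3975) = -1116*1/2508 + 1852/3975 = -93/209 + 1852/3975 = 17393/830775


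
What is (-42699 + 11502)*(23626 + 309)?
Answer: -746700195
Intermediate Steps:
(-42699 + 11502)*(23626 + 309) = -31197*23935 = -746700195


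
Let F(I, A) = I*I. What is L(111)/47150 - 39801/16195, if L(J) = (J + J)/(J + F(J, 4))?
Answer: -512636801/208591600 ≈ -2.4576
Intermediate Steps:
F(I, A) = I²
L(J) = 2*J/(J + J²) (L(J) = (J + J)/(J + J²) = (2*J)/(J + J²) = 2*J/(J + J²))
L(111)/47150 - 39801/16195 = (2/(1 + 111))/47150 - 39801/16195 = (2/112)*(1/47150) - 39801*1/16195 = (2*(1/112))*(1/47150) - 39801/16195 = (1/56)*(1/47150) - 39801/16195 = 1/2640400 - 39801/16195 = -512636801/208591600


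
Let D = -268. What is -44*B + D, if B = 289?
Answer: -12984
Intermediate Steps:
-44*B + D = -44*289 - 268 = -12716 - 268 = -12984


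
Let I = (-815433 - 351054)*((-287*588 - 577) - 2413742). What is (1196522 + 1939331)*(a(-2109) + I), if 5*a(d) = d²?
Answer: 47243574332188446618/5 ≈ 9.4487e+18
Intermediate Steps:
I = 3013123407525 (I = -1166487*((-168756 - 577) - 2413742) = -1166487*(-169333 - 2413742) = -1166487*(-2583075) = 3013123407525)
a(d) = d²/5
(1196522 + 1939331)*(a(-2109) + I) = (1196522 + 1939331)*((⅕)*(-2109)² + 3013123407525) = 3135853*((⅕)*4447881 + 3013123407525) = 3135853*(4447881/5 + 3013123407525) = 3135853*(15065621485506/5) = 47243574332188446618/5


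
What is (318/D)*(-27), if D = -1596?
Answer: 1431/266 ≈ 5.3797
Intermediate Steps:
(318/D)*(-27) = (318/(-1596))*(-27) = (318*(-1/1596))*(-27) = -53/266*(-27) = 1431/266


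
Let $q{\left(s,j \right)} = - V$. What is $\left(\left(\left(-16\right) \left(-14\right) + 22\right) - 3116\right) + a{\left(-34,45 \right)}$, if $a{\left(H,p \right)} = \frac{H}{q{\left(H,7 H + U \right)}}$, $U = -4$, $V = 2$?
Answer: $-2853$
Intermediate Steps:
$q{\left(s,j \right)} = -2$ ($q{\left(s,j \right)} = \left(-1\right) 2 = -2$)
$a{\left(H,p \right)} = - \frac{H}{2}$ ($a{\left(H,p \right)} = \frac{H}{-2} = H \left(- \frac{1}{2}\right) = - \frac{H}{2}$)
$\left(\left(\left(-16\right) \left(-14\right) + 22\right) - 3116\right) + a{\left(-34,45 \right)} = \left(\left(\left(-16\right) \left(-14\right) + 22\right) - 3116\right) - -17 = \left(\left(224 + 22\right) - 3116\right) + 17 = \left(246 - 3116\right) + 17 = -2870 + 17 = -2853$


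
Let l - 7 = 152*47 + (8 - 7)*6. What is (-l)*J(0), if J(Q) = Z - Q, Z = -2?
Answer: 14314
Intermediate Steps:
J(Q) = -2 - Q
l = 7157 (l = 7 + (152*47 + (8 - 7)*6) = 7 + (7144 + 1*6) = 7 + (7144 + 6) = 7 + 7150 = 7157)
(-l)*J(0) = (-1*7157)*(-2 - 1*0) = -7157*(-2 + 0) = -7157*(-2) = 14314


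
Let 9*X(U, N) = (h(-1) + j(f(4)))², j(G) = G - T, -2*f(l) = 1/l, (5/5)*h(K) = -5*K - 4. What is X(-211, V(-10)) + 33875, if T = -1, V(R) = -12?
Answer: 2168025/64 ≈ 33875.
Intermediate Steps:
h(K) = -4 - 5*K (h(K) = -5*K - 4 = -4 - 5*K)
f(l) = -1/(2*l)
j(G) = 1 + G (j(G) = G - 1*(-1) = G + 1 = 1 + G)
X(U, N) = 25/64 (X(U, N) = ((-4 - 5*(-1)) + (1 - ½/4))²/9 = ((-4 + 5) + (1 - ½*¼))²/9 = (1 + (1 - ⅛))²/9 = (1 + 7/8)²/9 = (15/8)²/9 = (⅑)*(225/64) = 25/64)
X(-211, V(-10)) + 33875 = 25/64 + 33875 = 2168025/64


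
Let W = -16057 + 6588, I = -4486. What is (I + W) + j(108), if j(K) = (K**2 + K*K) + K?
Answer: 9481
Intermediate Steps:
j(K) = K + 2*K**2 (j(K) = (K**2 + K**2) + K = 2*K**2 + K = K + 2*K**2)
W = -9469
(I + W) + j(108) = (-4486 - 9469) + 108*(1 + 2*108) = -13955 + 108*(1 + 216) = -13955 + 108*217 = -13955 + 23436 = 9481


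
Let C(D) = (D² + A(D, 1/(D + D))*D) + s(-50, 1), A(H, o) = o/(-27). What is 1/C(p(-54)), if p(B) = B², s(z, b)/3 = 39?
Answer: 54/459171341 ≈ 1.1760e-7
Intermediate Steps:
s(z, b) = 117 (s(z, b) = 3*39 = 117)
A(H, o) = -o/27 (A(H, o) = o*(-1/27) = -o/27)
C(D) = 6317/54 + D² (C(D) = (D² + (-1/(27*(D + D)))*D) + 117 = (D² + (-1/(2*D)/27)*D) + 117 = (D² + (-1/(54*D))*D) + 117 = (D² - 1/54) + 117 = (-1/54 + D²) + 117 = 6317/54 + D²)
1/C(p(-54)) = 1/(6317/54 + ((-54)²)²) = 1/(6317/54 + 2916²) = 1/(6317/54 + 8503056) = 1/(459171341/54) = 54/459171341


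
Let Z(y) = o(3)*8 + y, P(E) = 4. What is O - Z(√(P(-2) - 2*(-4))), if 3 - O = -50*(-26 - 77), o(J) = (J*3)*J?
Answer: -5363 - 2*√3 ≈ -5366.5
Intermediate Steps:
o(J) = 3*J² (o(J) = (3*J)*J = 3*J²)
Z(y) = 216 + y (Z(y) = (3*3²)*8 + y = (3*9)*8 + y = 27*8 + y = 216 + y)
O = -5147 (O = 3 - (-50)*(-26 - 77) = 3 - (-50)*(-103) = 3 - 1*5150 = 3 - 5150 = -5147)
O - Z(√(P(-2) - 2*(-4))) = -5147 - (216 + √(4 - 2*(-4))) = -5147 - (216 + √(4 + 8)) = -5147 - (216 + √12) = -5147 - (216 + 2*√3) = -5147 + (-216 - 2*√3) = -5363 - 2*√3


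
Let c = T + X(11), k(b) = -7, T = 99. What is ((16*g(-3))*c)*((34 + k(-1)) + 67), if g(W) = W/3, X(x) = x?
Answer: -165440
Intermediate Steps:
g(W) = W/3 (g(W) = W*(⅓) = W/3)
c = 110 (c = 99 + 11 = 110)
((16*g(-3))*c)*((34 + k(-1)) + 67) = ((16*((⅓)*(-3)))*110)*((34 - 7) + 67) = ((16*(-1))*110)*(27 + 67) = -16*110*94 = -1760*94 = -165440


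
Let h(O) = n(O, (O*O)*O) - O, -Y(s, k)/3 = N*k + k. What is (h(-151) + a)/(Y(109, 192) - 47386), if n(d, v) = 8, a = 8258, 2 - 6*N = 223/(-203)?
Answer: -1708651/9796670 ≈ -0.17441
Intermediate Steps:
N = 629/1218 (N = ⅓ - 223/(6*(-203)) = ⅓ - 223*(-1)/(6*203) = ⅓ - ⅙*(-223/203) = ⅓ + 223/1218 = 629/1218 ≈ 0.51642)
Y(s, k) = -1847*k/406 (Y(s, k) = -3*(629*k/1218 + k) = -1847*k/406)
h(O) = 8 - O
(h(-151) + a)/(Y(109, 192) - 47386) = ((8 - 1*(-151)) + 8258)/(-1847/406*192 - 47386) = ((8 + 151) + 8258)/(-177312/203 - 47386) = (159 + 8258)/(-9796670/203) = 8417*(-203/9796670) = -1708651/9796670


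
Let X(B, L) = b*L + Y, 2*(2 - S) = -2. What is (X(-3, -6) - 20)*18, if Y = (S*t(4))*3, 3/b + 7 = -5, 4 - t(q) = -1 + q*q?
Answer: -2115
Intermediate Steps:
S = 3 (S = 2 - ½*(-2) = 2 + 1 = 3)
t(q) = 5 - q² (t(q) = 4 - (-1 + q*q) = 4 - (-1 + q²) = 4 + (1 - q²) = 5 - q²)
b = -¼ (b = 3/(-7 - 5) = 3/(-12) = 3*(-1/12) = -¼ ≈ -0.25000)
Y = -99 (Y = (3*(5 - 1*4²))*3 = (3*(5 - 1*16))*3 = (3*(5 - 16))*3 = (3*(-11))*3 = -33*3 = -99)
X(B, L) = -99 - L/4 (X(B, L) = -L/4 - 99 = -99 - L/4)
(X(-3, -6) - 20)*18 = ((-99 - ¼*(-6)) - 20)*18 = ((-99 + 3/2) - 20)*18 = (-195/2 - 20)*18 = -235/2*18 = -2115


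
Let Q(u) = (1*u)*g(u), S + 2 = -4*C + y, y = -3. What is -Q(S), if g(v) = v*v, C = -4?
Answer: -1331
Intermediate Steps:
g(v) = v**2
S = 11 (S = -2 + (-4*(-4) - 3) = -2 + (16 - 3) = -2 + 13 = 11)
Q(u) = u**3 (Q(u) = (1*u)*u**2 = u*u**2 = u**3)
-Q(S) = -1*11**3 = -1*1331 = -1331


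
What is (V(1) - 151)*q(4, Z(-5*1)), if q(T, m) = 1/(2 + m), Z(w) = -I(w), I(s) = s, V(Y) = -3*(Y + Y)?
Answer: -157/7 ≈ -22.429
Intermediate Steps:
V(Y) = -6*Y
Z(w) = -w
(V(1) - 151)*q(4, Z(-5*1)) = (-6*1 - 151)/(2 - (-5)) = (-6 - 151)/(2 - 1*(-5)) = -157/(2 + 5) = -157/7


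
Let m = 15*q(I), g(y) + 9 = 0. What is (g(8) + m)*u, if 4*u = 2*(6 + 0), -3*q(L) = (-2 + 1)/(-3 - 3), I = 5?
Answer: -59/2 ≈ -29.500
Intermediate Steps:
g(y) = -9 (g(y) = -9 + 0 = -9)
q(L) = -1/18 (q(L) = -(-2 + 1)/(3*(-3 - 3)) = -(-1)/(3*(-6)) = -(-1)*(-1)/(3*6) = -⅓*⅙ = -1/18)
m = -⅚ (m = 15*(-1/18) = -⅚ ≈ -0.83333)
u = 3 (u = (2*(6 + 0))/4 = (2*6)/4 = (¼)*12 = 3)
(g(8) + m)*u = (-9 - ⅚)*3 = -59/6*3 = -59/2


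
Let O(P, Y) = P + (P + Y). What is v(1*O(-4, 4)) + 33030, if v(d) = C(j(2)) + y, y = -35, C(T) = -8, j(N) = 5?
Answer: 32987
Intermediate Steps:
O(P, Y) = Y + 2*P
v(d) = -43 (v(d) = -8 - 35 = -43)
v(1*O(-4, 4)) + 33030 = -43 + 33030 = 32987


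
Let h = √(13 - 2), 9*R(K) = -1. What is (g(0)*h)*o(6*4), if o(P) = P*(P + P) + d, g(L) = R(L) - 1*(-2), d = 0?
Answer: 2176*√11 ≈ 7217.0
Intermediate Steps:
R(K) = -⅑ (R(K) = (⅑)*(-1) = -⅑)
h = √11 ≈ 3.3166
g(L) = 17/9 (g(L) = -⅑ - 1*(-2) = -⅑ + 2 = 17/9)
o(P) = 2*P² (o(P) = P*(P + P) + 0 = P*(2*P) + 0 = 2*P² + 0 = 2*P²)
(g(0)*h)*o(6*4) = (17*√11/9)*(2*(6*4)²) = (17*√11/9)*(2*24²) = (17*√11/9)*(2*576) = (17*√11/9)*1152 = 2176*√11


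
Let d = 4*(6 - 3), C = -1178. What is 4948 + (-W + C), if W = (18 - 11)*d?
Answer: 3686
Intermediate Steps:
d = 12 (d = 4*3 = 12)
W = 84 (W = (18 - 11)*12 = 7*12 = 84)
4948 + (-W + C) = 4948 + (-1*84 - 1178) = 4948 + (-84 - 1178) = 4948 - 1262 = 3686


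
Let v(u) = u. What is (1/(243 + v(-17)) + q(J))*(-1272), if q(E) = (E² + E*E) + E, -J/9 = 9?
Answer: -1874461812/113 ≈ -1.6588e+7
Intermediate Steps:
J = -81 (J = -9*9 = -81)
q(E) = E + 2*E² (q(E) = (E² + E²) + E = 2*E² + E = E + 2*E²)
(1/(243 + v(-17)) + q(J))*(-1272) = (1/(243 - 17) - 81*(1 + 2*(-81)))*(-1272) = (1/226 - 81*(1 - 162))*(-1272) = (1/226 - 81*(-161))*(-1272) = (1/226 + 13041)*(-1272) = (2947267/226)*(-1272) = -1874461812/113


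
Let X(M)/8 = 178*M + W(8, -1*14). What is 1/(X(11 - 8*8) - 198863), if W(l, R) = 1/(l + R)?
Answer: -3/823009 ≈ -3.6452e-6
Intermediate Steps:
W(l, R) = 1/(R + l)
X(M) = -4/3 + 1424*M (X(M) = 8*(178*M + 1/(-1*14 + 8)) = 8*(178*M + 1/(-14 + 8)) = 8*(178*M + 1/(-6)) = 8*(178*M - ⅙) = 8*(-⅙ + 178*M) = -4/3 + 1424*M)
1/(X(11 - 8*8) - 198863) = 1/((-4/3 + 1424*(11 - 8*8)) - 198863) = 1/((-4/3 + 1424*(11 - 64)) - 198863) = 1/((-4/3 + 1424*(-53)) - 198863) = 1/((-4/3 - 75472) - 198863) = 1/(-226420/3 - 198863) = 1/(-823009/3) = -3/823009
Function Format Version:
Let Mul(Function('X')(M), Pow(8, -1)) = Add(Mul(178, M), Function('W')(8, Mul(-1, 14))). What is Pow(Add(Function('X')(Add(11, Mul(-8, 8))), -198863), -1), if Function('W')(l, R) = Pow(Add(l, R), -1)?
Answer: Rational(-3, 823009) ≈ -3.6452e-6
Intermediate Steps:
Function('W')(l, R) = Pow(Add(R, l), -1)
Function('X')(M) = Add(Rational(-4, 3), Mul(1424, M)) (Function('X')(M) = Mul(8, Add(Mul(178, M), Pow(Add(Mul(-1, 14), 8), -1))) = Mul(8, Add(Mul(178, M), Pow(Add(-14, 8), -1))) = Mul(8, Add(Mul(178, M), Pow(-6, -1))) = Mul(8, Add(Mul(178, M), Rational(-1, 6))) = Mul(8, Add(Rational(-1, 6), Mul(178, M))) = Add(Rational(-4, 3), Mul(1424, M)))
Pow(Add(Function('X')(Add(11, Mul(-8, 8))), -198863), -1) = Pow(Add(Add(Rational(-4, 3), Mul(1424, Add(11, Mul(-8, 8)))), -198863), -1) = Pow(Add(Add(Rational(-4, 3), Mul(1424, Add(11, -64))), -198863), -1) = Pow(Add(Add(Rational(-4, 3), Mul(1424, -53)), -198863), -1) = Pow(Add(Add(Rational(-4, 3), -75472), -198863), -1) = Pow(Add(Rational(-226420, 3), -198863), -1) = Pow(Rational(-823009, 3), -1) = Rational(-3, 823009)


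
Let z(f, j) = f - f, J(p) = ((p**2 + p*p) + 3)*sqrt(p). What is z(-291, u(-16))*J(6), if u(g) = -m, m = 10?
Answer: 0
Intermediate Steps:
J(p) = sqrt(p)*(3 + 2*p**2) (J(p) = ((p**2 + p**2) + 3)*sqrt(p) = (2*p**2 + 3)*sqrt(p) = (3 + 2*p**2)*sqrt(p) = sqrt(p)*(3 + 2*p**2))
u(g) = -10 (u(g) = -1*10 = -10)
z(f, j) = 0
z(-291, u(-16))*J(6) = 0*(sqrt(6)*(3 + 2*6**2)) = 0*(sqrt(6)*(3 + 2*36)) = 0*(sqrt(6)*(3 + 72)) = 0*(sqrt(6)*75) = 0*(75*sqrt(6)) = 0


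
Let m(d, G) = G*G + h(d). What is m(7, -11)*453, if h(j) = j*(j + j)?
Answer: 99207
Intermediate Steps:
h(j) = 2*j² (h(j) = j*(2*j) = 2*j²)
m(d, G) = G² + 2*d² (m(d, G) = G*G + 2*d² = G² + 2*d²)
m(7, -11)*453 = ((-11)² + 2*7²)*453 = (121 + 2*49)*453 = (121 + 98)*453 = 219*453 = 99207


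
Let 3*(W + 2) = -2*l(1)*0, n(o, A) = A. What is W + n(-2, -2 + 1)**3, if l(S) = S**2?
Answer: -3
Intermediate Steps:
W = -2 (W = -2 + (-2*1**2*0)/3 = -2 + (-2*1*0)/3 = -2 + (-2*0)/3 = -2 + (1/3)*0 = -2 + 0 = -2)
W + n(-2, -2 + 1)**3 = -2 + (-2 + 1)**3 = -2 + (-1)**3 = -2 - 1 = -3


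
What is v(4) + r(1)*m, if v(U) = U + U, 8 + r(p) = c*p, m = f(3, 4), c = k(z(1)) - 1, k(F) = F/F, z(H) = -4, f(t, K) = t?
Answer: -16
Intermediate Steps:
k(F) = 1
c = 0 (c = 1 - 1 = 0)
m = 3
r(p) = -8 (r(p) = -8 + 0*p = -8 + 0 = -8)
v(U) = 2*U
v(4) + r(1)*m = 2*4 - 8*3 = 8 - 24 = -16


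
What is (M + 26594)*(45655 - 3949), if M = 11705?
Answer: 1597298094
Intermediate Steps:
(M + 26594)*(45655 - 3949) = (11705 + 26594)*(45655 - 3949) = 38299*41706 = 1597298094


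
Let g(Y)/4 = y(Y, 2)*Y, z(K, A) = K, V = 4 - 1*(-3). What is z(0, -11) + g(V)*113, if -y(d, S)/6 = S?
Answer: -37968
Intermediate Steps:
y(d, S) = -6*S
V = 7 (V = 4 + 3 = 7)
g(Y) = -48*Y (g(Y) = 4*((-6*2)*Y) = 4*(-12*Y) = -48*Y)
z(0, -11) + g(V)*113 = 0 - 48*7*113 = 0 - 336*113 = 0 - 37968 = -37968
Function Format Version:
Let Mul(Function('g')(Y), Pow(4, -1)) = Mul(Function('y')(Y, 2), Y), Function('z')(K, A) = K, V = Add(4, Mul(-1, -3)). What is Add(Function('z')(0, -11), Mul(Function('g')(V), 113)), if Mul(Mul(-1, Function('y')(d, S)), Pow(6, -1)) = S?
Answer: -37968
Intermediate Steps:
Function('y')(d, S) = Mul(-6, S)
V = 7 (V = Add(4, 3) = 7)
Function('g')(Y) = Mul(-48, Y) (Function('g')(Y) = Mul(4, Mul(Mul(-6, 2), Y)) = Mul(4, Mul(-12, Y)) = Mul(-48, Y))
Add(Function('z')(0, -11), Mul(Function('g')(V), 113)) = Add(0, Mul(Mul(-48, 7), 113)) = Add(0, Mul(-336, 113)) = Add(0, -37968) = -37968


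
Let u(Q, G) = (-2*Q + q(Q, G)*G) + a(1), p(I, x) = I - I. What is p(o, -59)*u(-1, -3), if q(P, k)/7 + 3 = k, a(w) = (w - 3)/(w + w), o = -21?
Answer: 0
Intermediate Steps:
a(w) = (-3 + w)/(2*w) (a(w) = (-3 + w)/((2*w)) = (-3 + w)*(1/(2*w)) = (-3 + w)/(2*w))
q(P, k) = -21 + 7*k
p(I, x) = 0
u(Q, G) = -1 - 2*Q + G*(-21 + 7*G) (u(Q, G) = (-2*Q + (-21 + 7*G)*G) + (½)*(-3 + 1)/1 = (-2*Q + G*(-21 + 7*G)) + (½)*1*(-2) = (-2*Q + G*(-21 + 7*G)) - 1 = -1 - 2*Q + G*(-21 + 7*G))
p(o, -59)*u(-1, -3) = 0*(-1 - 2*(-1) + 7*(-3)*(-3 - 3)) = 0*(-1 + 2 + 7*(-3)*(-6)) = 0*(-1 + 2 + 126) = 0*127 = 0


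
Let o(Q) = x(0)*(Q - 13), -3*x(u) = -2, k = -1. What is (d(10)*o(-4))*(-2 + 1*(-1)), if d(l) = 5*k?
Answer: -170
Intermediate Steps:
x(u) = ⅔ (x(u) = -⅓*(-2) = ⅔)
d(l) = -5 (d(l) = 5*(-1) = -5)
o(Q) = -26/3 + 2*Q/3 (o(Q) = 2*(Q - 13)/3 = 2*(-13 + Q)/3 = -26/3 + 2*Q/3)
(d(10)*o(-4))*(-2 + 1*(-1)) = (-5*(-26/3 + (⅔)*(-4)))*(-2 + 1*(-1)) = (-5*(-26/3 - 8/3))*(-2 - 1) = -5*(-34/3)*(-3) = (170/3)*(-3) = -170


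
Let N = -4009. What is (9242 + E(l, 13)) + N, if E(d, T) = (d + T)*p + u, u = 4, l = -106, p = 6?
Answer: 4679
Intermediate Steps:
E(d, T) = 4 + 6*T + 6*d (E(d, T) = (d + T)*6 + 4 = (T + d)*6 + 4 = (6*T + 6*d) + 4 = 4 + 6*T + 6*d)
(9242 + E(l, 13)) + N = (9242 + (4 + 6*13 + 6*(-106))) - 4009 = (9242 + (4 + 78 - 636)) - 4009 = (9242 - 554) - 4009 = 8688 - 4009 = 4679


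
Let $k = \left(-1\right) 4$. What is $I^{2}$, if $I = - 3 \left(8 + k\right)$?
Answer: $144$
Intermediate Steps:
$k = -4$
$I = -12$ ($I = - 3 \left(8 - 4\right) = \left(-3\right) 4 = -12$)
$I^{2} = \left(-12\right)^{2} = 144$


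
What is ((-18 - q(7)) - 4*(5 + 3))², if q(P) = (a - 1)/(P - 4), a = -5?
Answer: 2304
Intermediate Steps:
q(P) = -6/(-4 + P) (q(P) = (-5 - 1)/(P - 4) = -6/(-4 + P))
((-18 - q(7)) - 4*(5 + 3))² = ((-18 - (-6)/(-4 + 7)) - 4*(5 + 3))² = ((-18 - (-6)/3) - 4*8)² = ((-18 - (-6)/3) - 32)² = ((-18 - 1*(-2)) - 32)² = ((-18 + 2) - 32)² = (-16 - 32)² = (-48)² = 2304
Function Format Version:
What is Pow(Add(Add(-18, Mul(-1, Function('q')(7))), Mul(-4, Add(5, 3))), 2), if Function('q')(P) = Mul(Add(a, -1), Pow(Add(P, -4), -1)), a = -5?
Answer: 2304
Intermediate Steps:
Function('q')(P) = Mul(-6, Pow(Add(-4, P), -1)) (Function('q')(P) = Mul(Add(-5, -1), Pow(Add(P, -4), -1)) = Mul(-6, Pow(Add(-4, P), -1)))
Pow(Add(Add(-18, Mul(-1, Function('q')(7))), Mul(-4, Add(5, 3))), 2) = Pow(Add(Add(-18, Mul(-1, Mul(-6, Pow(Add(-4, 7), -1)))), Mul(-4, Add(5, 3))), 2) = Pow(Add(Add(-18, Mul(-1, Mul(-6, Pow(3, -1)))), Mul(-4, 8)), 2) = Pow(Add(Add(-18, Mul(-1, Mul(-6, Rational(1, 3)))), -32), 2) = Pow(Add(Add(-18, Mul(-1, -2)), -32), 2) = Pow(Add(Add(-18, 2), -32), 2) = Pow(Add(-16, -32), 2) = Pow(-48, 2) = 2304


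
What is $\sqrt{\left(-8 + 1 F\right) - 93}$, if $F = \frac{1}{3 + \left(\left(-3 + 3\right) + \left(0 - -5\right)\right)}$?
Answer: $\frac{i \sqrt{1614}}{4} \approx 10.044 i$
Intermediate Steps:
$F = \frac{1}{8}$ ($F = \frac{1}{3 + \left(0 + \left(0 + 5\right)\right)} = \frac{1}{3 + \left(0 + 5\right)} = \frac{1}{3 + 5} = \frac{1}{8} \approx 0.125$)
$\sqrt{\left(-8 + 1 F\right) - 93} = \sqrt{\left(-8 + 1 \cdot \frac{1}{8}\right) - 93} = \sqrt{\left(-8 + \frac{1}{8}\right) - 93} = \sqrt{- \frac{63}{8} - 93} = \sqrt{- \frac{807}{8}} = \frac{i \sqrt{1614}}{4}$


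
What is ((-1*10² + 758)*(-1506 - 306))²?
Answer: 1421569751616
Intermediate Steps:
((-1*10² + 758)*(-1506 - 306))² = ((-1*100 + 758)*(-1812))² = ((-100 + 758)*(-1812))² = (658*(-1812))² = (-1192296)² = 1421569751616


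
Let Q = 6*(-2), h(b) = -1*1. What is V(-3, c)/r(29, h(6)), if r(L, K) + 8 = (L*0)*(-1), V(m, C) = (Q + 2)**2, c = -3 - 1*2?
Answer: -25/2 ≈ -12.500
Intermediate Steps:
h(b) = -1
Q = -12
c = -5 (c = -3 - 2 = -5)
V(m, C) = 100 (V(m, C) = (-12 + 2)**2 = (-10)**2 = 100)
r(L, K) = -8 (r(L, K) = -8 + (L*0)*(-1) = -8 + 0*(-1) = -8 + 0 = -8)
V(-3, c)/r(29, h(6)) = 100/(-8) = 100*(-1/8) = -25/2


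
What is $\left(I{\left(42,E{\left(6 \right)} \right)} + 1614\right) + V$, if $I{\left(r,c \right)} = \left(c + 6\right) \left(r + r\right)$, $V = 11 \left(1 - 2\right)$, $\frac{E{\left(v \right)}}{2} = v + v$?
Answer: $4123$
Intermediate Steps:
$E{\left(v \right)} = 4 v$ ($E{\left(v \right)} = 2 \left(v + v\right) = 2 \cdot 2 v = 4 v$)
$V = -11$ ($V = 11 \left(-1\right) = -11$)
$I{\left(r,c \right)} = 2 r \left(6 + c\right)$ ($I{\left(r,c \right)} = \left(6 + c\right) 2 r = 2 r \left(6 + c\right)$)
$\left(I{\left(42,E{\left(6 \right)} \right)} + 1614\right) + V = \left(2 \cdot 42 \left(6 + 4 \cdot 6\right) + 1614\right) - 11 = \left(2 \cdot 42 \left(6 + 24\right) + 1614\right) - 11 = \left(2 \cdot 42 \cdot 30 + 1614\right) - 11 = \left(2520 + 1614\right) - 11 = 4134 - 11 = 4123$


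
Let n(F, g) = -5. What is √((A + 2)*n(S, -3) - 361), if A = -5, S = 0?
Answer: I*√346 ≈ 18.601*I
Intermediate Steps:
√((A + 2)*n(S, -3) - 361) = √((-5 + 2)*(-5) - 361) = √(-3*(-5) - 361) = √(15 - 361) = √(-346) = I*√346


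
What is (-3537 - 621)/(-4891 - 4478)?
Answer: 154/347 ≈ 0.44380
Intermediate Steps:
(-3537 - 621)/(-4891 - 4478) = -4158/(-9369) = -4158*(-1/9369) = 154/347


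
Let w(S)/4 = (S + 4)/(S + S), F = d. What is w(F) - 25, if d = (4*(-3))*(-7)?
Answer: -481/21 ≈ -22.905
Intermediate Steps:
d = 84 (d = -12*(-7) = 84)
F = 84
w(S) = 2*(4 + S)/S (w(S) = 4*((S + 4)/(S + S)) = 4*((4 + S)/((2*S))) = 4*((4 + S)*(1/(2*S))) = 4*((4 + S)/(2*S)) = 2*(4 + S)/S)
w(F) - 25 = (2 + 8/84) - 25 = (2 + 8*(1/84)) - 25 = (2 + 2/21) - 25 = 44/21 - 25 = -481/21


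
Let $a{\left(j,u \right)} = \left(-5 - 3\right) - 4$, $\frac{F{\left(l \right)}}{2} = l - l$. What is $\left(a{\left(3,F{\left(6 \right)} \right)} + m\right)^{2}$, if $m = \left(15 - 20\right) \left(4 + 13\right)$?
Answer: $9409$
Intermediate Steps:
$F{\left(l \right)} = 0$ ($F{\left(l \right)} = 2 \left(l - l\right) = 2 \cdot 0 = 0$)
$a{\left(j,u \right)} = -12$ ($a{\left(j,u \right)} = -8 - 4 = -12$)
$m = -85$ ($m = \left(-5\right) 17 = -85$)
$\left(a{\left(3,F{\left(6 \right)} \right)} + m\right)^{2} = \left(-12 - 85\right)^{2} = \left(-97\right)^{2} = 9409$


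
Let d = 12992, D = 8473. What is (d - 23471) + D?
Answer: -2006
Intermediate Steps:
(d - 23471) + D = (12992 - 23471) + 8473 = -10479 + 8473 = -2006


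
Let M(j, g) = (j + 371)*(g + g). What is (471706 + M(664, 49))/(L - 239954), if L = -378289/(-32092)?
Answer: -18393080512/7700225479 ≈ -2.3886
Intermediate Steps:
L = 378289/32092 (L = -378289*(-1/32092) = 378289/32092 ≈ 11.788)
M(j, g) = 2*g*(371 + j) (M(j, g) = (371 + j)*(2*g) = 2*g*(371 + j))
(471706 + M(664, 49))/(L - 239954) = (471706 + 2*49*(371 + 664))/(378289/32092 - 239954) = (471706 + 2*49*1035)/(-7700225479/32092) = (471706 + 101430)*(-32092/7700225479) = 573136*(-32092/7700225479) = -18393080512/7700225479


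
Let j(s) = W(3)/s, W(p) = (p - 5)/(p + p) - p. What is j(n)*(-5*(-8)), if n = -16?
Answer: 25/3 ≈ 8.3333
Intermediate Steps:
W(p) = -p + (-5 + p)/(2*p) (W(p) = (-5 + p)/((2*p)) - p = (-5 + p)*(1/(2*p)) - p = (-5 + p)/(2*p) - p = -p + (-5 + p)/(2*p))
j(s) = -10/(3*s) (j(s) = (1/2 - 1*3 - 5/2/3)/s = (1/2 - 3 - 5/2*1/3)/s = (1/2 - 3 - 5/6)/s = -10/(3*s))
j(n)*(-5*(-8)) = (-10/3/(-16))*(-5*(-8)) = -10/3*(-1/16)*40 = (5/24)*40 = 25/3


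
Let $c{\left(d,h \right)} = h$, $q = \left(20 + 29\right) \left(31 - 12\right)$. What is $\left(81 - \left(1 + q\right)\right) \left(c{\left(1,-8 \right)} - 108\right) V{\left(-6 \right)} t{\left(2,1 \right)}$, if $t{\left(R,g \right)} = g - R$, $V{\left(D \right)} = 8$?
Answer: $-789728$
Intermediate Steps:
$q = 931$ ($q = 49 \cdot 19 = 931$)
$\left(81 - \left(1 + q\right)\right) \left(c{\left(1,-8 \right)} - 108\right) V{\left(-6 \right)} t{\left(2,1 \right)} = \left(81 - 932\right) \left(-8 - 108\right) 8 \left(1 - 2\right) = \left(81 - 932\right) \left(-116\right) 8 \left(1 - 2\right) = \left(81 - 932\right) \left(-116\right) 8 \left(-1\right) = \left(-851\right) \left(-116\right) 8 \left(-1\right) = 98716 \cdot 8 \left(-1\right) = 789728 \left(-1\right) = -789728$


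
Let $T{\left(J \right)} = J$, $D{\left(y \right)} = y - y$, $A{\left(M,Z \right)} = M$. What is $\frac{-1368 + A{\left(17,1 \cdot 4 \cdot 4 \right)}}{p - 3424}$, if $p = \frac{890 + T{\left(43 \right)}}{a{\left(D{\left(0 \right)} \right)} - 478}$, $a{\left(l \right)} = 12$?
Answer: $\frac{629566}{1596517} \approx 0.39434$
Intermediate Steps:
$D{\left(y \right)} = 0$
$p = - \frac{933}{466}$ ($p = \frac{890 + 43}{12 - 478} = \frac{933}{-466} = 933 \left(- \frac{1}{466}\right) = - \frac{933}{466} \approx -2.0021$)
$\frac{-1368 + A{\left(17,1 \cdot 4 \cdot 4 \right)}}{p - 3424} = \frac{-1368 + 17}{- \frac{933}{466} - 3424} = - \frac{1351}{- \frac{1596517}{466}} = \left(-1351\right) \left(- \frac{466}{1596517}\right) = \frac{629566}{1596517}$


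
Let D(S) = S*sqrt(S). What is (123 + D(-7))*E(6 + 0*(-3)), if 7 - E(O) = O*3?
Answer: -1353 + 77*I*sqrt(7) ≈ -1353.0 + 203.72*I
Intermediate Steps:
E(O) = 7 - 3*O (E(O) = 7 - O*3 = 7 - 3*O)
D(S) = S**(3/2)
(123 + D(-7))*E(6 + 0*(-3)) = (123 + (-7)**(3/2))*(7 - 3*(6 + 0*(-3))) = (123 - 7*I*sqrt(7))*(7 - 3*(6 + 0)) = (123 - 7*I*sqrt(7))*(7 - 3*6) = (123 - 7*I*sqrt(7))*(7 - 18) = (123 - 7*I*sqrt(7))*(-11) = -1353 + 77*I*sqrt(7)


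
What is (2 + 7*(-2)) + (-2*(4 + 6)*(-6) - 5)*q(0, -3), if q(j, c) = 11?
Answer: 1253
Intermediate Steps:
(2 + 7*(-2)) + (-2*(4 + 6)*(-6) - 5)*q(0, -3) = (2 + 7*(-2)) + (-2*(4 + 6)*(-6) - 5)*11 = (2 - 14) + (-2*10*(-6) - 5)*11 = -12 + (-20*(-6) - 5)*11 = -12 + (120 - 5)*11 = -12 + 115*11 = -12 + 1265 = 1253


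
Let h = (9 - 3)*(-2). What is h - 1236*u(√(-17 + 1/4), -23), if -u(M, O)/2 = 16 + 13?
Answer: 71676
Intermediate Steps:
u(M, O) = -58 (u(M, O) = -2*(16 + 13) = -2*29 = -58)
h = -12 (h = 6*(-2) = -12)
h - 1236*u(√(-17 + 1/4), -23) = -12 - 1236*(-58) = -12 + 71688 = 71676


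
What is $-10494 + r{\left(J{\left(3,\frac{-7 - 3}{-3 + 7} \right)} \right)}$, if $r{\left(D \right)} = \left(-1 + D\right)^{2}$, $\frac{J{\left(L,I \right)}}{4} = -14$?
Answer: $-7245$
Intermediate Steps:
$J{\left(L,I \right)} = -56$ ($J{\left(L,I \right)} = 4 \left(-14\right) = -56$)
$-10494 + r{\left(J{\left(3,\frac{-7 - 3}{-3 + 7} \right)} \right)} = -10494 + \left(-1 - 56\right)^{2} = -10494 + \left(-57\right)^{2} = -10494 + 3249 = -7245$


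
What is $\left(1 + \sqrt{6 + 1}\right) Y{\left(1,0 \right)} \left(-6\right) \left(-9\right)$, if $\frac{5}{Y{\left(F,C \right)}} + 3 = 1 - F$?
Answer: $-90 - 90 \sqrt{7} \approx -328.12$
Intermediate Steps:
$Y{\left(F,C \right)} = \frac{5}{-2 - F}$ ($Y{\left(F,C \right)} = \frac{5}{-3 - \left(-1 + F\right)} = \frac{5}{-2 - F}$)
$\left(1 + \sqrt{6 + 1}\right) Y{\left(1,0 \right)} \left(-6\right) \left(-9\right) = \left(1 + \sqrt{6 + 1}\right) \left(- \frac{5}{2 + 1}\right) \left(-6\right) \left(-9\right) = \left(1 + \sqrt{7}\right) \left(- \frac{5}{3}\right) \left(-6\right) \left(-9\right) = \left(- \frac{5}{3} - \frac{5 \sqrt{7}}{3}\right) \left(-6\right) \left(-9\right) = \left(10 + 10 \sqrt{7}\right) \left(-9\right) = -90 - 90 \sqrt{7}$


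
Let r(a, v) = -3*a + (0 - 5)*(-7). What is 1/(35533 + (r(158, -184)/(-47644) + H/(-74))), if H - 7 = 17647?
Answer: 1762828/62218029979 ≈ 2.8333e-5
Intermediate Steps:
H = 17654 (H = 7 + 17647 = 17654)
r(a, v) = 35 - 3*a (r(a, v) = -3*a - 5*(-7) = -3*a + 35 = 35 - 3*a)
1/(35533 + (r(158, -184)/(-47644) + H/(-74))) = 1/(35533 + ((35 - 3*158)/(-47644) + 17654/(-74))) = 1/(35533 + ((35 - 474)*(-1/47644) + 17654*(-1/74))) = 1/(35533 + (-439*(-1/47644) - 8827/37)) = 1/(35533 + (439/47644 - 8827/37)) = 1/(35533 - 420537345/1762828) = 1/(62218029979/1762828) = 1762828/62218029979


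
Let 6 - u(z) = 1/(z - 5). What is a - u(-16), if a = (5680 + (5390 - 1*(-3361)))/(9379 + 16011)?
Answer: -2921479/533190 ≈ -5.4792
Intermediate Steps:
a = 14431/25390 (a = (5680 + (5390 + 3361))/25390 = (5680 + 8751)*(1/25390) = 14431*(1/25390) = 14431/25390 ≈ 0.56837)
u(z) = 6 - 1/(-5 + z) (u(z) = 6 - 1/(z - 5) = 6 - 1/(-5 + z))
a - u(-16) = 14431/25390 - (-31 + 6*(-16))/(-5 - 16) = 14431/25390 - (-31 - 96)/(-21) = 14431/25390 - (-1)*(-127)/21 = 14431/25390 - 1*127/21 = 14431/25390 - 127/21 = -2921479/533190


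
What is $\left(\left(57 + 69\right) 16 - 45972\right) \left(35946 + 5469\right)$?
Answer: $-1820437740$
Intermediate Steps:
$\left(\left(57 + 69\right) 16 - 45972\right) \left(35946 + 5469\right) = \left(126 \cdot 16 - 45972\right) 41415 = \left(2016 - 45972\right) 41415 = \left(-43956\right) 41415 = -1820437740$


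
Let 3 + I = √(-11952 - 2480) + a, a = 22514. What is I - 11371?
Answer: 11140 + 4*I*√902 ≈ 11140.0 + 120.13*I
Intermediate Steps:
I = 22511 + 4*I*√902 (I = -3 + (√(-11952 - 2480) + 22514) = -3 + (√(-14432) + 22514) = -3 + (4*I*√902 + 22514) = -3 + (22514 + 4*I*√902) = 22511 + 4*I*√902 ≈ 22511.0 + 120.13*I)
I - 11371 = (22511 + 4*I*√902) - 11371 = 11140 + 4*I*√902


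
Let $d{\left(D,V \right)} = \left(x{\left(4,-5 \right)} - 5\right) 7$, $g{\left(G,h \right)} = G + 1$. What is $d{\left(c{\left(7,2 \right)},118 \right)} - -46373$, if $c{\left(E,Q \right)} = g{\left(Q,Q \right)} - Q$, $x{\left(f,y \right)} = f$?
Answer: $46366$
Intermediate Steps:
$g{\left(G,h \right)} = 1 + G$
$c{\left(E,Q \right)} = 1$ ($c{\left(E,Q \right)} = \left(1 + Q\right) - Q = 1$)
$d{\left(D,V \right)} = -7$ ($d{\left(D,V \right)} = \left(4 - 5\right) 7 = \left(-1\right) 7 = -7$)
$d{\left(c{\left(7,2 \right)},118 \right)} - -46373 = -7 - -46373 = -7 + 46373 = 46366$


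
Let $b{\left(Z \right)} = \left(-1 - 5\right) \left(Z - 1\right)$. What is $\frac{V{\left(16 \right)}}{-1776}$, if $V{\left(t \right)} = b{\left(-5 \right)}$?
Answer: $- \frac{3}{148} \approx -0.02027$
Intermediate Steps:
$b{\left(Z \right)} = 6 - 6 Z$ ($b{\left(Z \right)} = - 6 \left(-1 + Z\right) = 6 - 6 Z$)
$V{\left(t \right)} = 36$ ($V{\left(t \right)} = 6 - -30 = 6 + 30 = 36$)
$\frac{V{\left(16 \right)}}{-1776} = \frac{36}{-1776} = 36 \left(- \frac{1}{1776}\right) = - \frac{3}{148}$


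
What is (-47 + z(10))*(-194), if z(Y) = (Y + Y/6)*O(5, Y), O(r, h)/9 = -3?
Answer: 70228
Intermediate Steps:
O(r, h) = -27 (O(r, h) = 9*(-3) = -27)
z(Y) = -63*Y/2 (z(Y) = (Y + Y/6)*(-27) = (7*Y/6)*(-27) = -63*Y/2)
(-47 + z(10))*(-194) = (-47 - 63/2*10)*(-194) = (-47 - 315)*(-194) = -362*(-194) = 70228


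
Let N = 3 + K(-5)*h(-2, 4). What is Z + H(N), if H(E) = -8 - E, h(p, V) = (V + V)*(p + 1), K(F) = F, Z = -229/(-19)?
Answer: -740/19 ≈ -38.947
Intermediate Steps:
Z = 229/19 (Z = -229*(-1/19) = 229/19 ≈ 12.053)
h(p, V) = 2*V*(1 + p) (h(p, V) = (2*V)*(1 + p) = 2*V*(1 + p))
N = 43 (N = 3 - 10*4*(1 - 2) = 3 - 10*4*(-1) = 3 - 5*(-8) = 3 + 40 = 43)
Z + H(N) = 229/19 + (-8 - 1*43) = 229/19 + (-8 - 43) = 229/19 - 51 = -740/19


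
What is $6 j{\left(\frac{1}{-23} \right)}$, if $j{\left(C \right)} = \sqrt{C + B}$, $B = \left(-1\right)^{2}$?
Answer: $\frac{6 \sqrt{506}}{23} \approx 5.8681$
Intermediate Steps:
$B = 1$
$j{\left(C \right)} = \sqrt{1 + C}$ ($j{\left(C \right)} = \sqrt{C + 1} = \sqrt{1 + C}$)
$6 j{\left(\frac{1}{-23} \right)} = 6 \sqrt{1 + \frac{1}{-23}} = 6 \sqrt{1 - \frac{1}{23}} = 6 \sqrt{\frac{22}{23}} = 6 \frac{\sqrt{506}}{23} = \frac{6 \sqrt{506}}{23}$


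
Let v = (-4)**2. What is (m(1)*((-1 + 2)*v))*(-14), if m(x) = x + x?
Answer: -448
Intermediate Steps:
v = 16
m(x) = 2*x
(m(1)*((-1 + 2)*v))*(-14) = ((2*1)*((-1 + 2)*16))*(-14) = (2*(1*16))*(-14) = (2*16)*(-14) = 32*(-14) = -448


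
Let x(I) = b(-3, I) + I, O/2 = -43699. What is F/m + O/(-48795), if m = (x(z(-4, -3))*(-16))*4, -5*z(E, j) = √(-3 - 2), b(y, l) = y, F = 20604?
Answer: 3834470603/35913120 - 5151*I*√5/736 ≈ 106.77 - 15.649*I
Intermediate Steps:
O = -87398 (O = 2*(-43699) = -87398)
z(E, j) = -I*√5/5 (z(E, j) = -√(-3 - 2)/5 = -I*√5/5)
x(I) = -3 + I
m = 192 + 64*I*√5/5 (m = ((-3 - I*√5/5)*(-16))*4 = (48 + 16*I*√5/5)*4 = 192 + 64*I*√5/5 ≈ 192.0 + 28.622*I)
F/m + O/(-48795) = 20604/(192 + 64*I*√5/5) - 87398/(-48795) = 20604/(192 + 64*I*√5/5) - 87398*(-1/48795) = 20604/(192 + 64*I*√5/5) + 87398/48795 = 87398/48795 + 20604/(192 + 64*I*√5/5)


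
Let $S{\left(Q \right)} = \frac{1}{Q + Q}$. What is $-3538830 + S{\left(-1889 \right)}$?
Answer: $- \frac{13369699741}{3778} \approx -3.5388 \cdot 10^{6}$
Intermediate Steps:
$S{\left(Q \right)} = \frac{1}{2 Q}$
$-3538830 + S{\left(-1889 \right)} = -3538830 + \frac{1}{2 \left(-1889\right)} = -3538830 + \frac{1}{2} \left(- \frac{1}{1889}\right) = -3538830 - \frac{1}{3778} = - \frac{13369699741}{3778}$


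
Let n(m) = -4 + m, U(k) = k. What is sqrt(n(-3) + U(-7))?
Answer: I*sqrt(14) ≈ 3.7417*I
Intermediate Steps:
sqrt(n(-3) + U(-7)) = sqrt((-4 - 3) - 7) = sqrt(-7 - 7) = sqrt(-14) = I*sqrt(14)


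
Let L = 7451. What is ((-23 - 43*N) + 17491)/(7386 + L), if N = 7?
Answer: 17167/14837 ≈ 1.1570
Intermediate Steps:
((-23 - 43*N) + 17491)/(7386 + L) = ((-23 - 43*7) + 17491)/(7386 + 7451) = ((-23 - 301) + 17491)/14837 = (-324 + 17491)*(1/14837) = 17167*(1/14837) = 17167/14837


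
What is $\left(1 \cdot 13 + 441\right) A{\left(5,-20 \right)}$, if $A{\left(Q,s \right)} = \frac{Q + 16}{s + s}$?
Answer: $- \frac{4767}{20} \approx -238.35$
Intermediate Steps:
$A{\left(Q,s \right)} = \frac{16 + Q}{2 s}$
$\left(1 \cdot 13 + 441\right) A{\left(5,-20 \right)} = \left(1 \cdot 13 + 441\right) \frac{16 + 5}{2 \left(-20\right)} = \left(13 + 441\right) \frac{1}{2} \left(- \frac{1}{20}\right) 21 = 454 \left(- \frac{21}{40}\right) = - \frac{4767}{20}$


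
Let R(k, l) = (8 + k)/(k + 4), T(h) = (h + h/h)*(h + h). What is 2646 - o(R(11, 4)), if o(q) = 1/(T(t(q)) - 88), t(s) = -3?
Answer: 201097/76 ≈ 2646.0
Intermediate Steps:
T(h) = 2*h*(1 + h) (T(h) = (h + 1)*(2*h) = (1 + h)*(2*h) = 2*h*(1 + h))
R(k, l) = (8 + k)/(4 + k)
o(q) = -1/76 (o(q) = 1/(2*(-3)*(1 - 3) - 88) = 1/(2*(-3)*(-2) - 88) = 1/(12 - 88) = 1/(-76) = -1/76)
2646 - o(R(11, 4)) = 2646 - 1*(-1/76) = 2646 + 1/76 = 201097/76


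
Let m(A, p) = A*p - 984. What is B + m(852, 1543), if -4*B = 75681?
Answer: 5178927/4 ≈ 1.2947e+6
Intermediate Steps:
B = -75681/4 (B = -1/4*75681 = -75681/4 ≈ -18920.)
m(A, p) = -984 + A*p
B + m(852, 1543) = -75681/4 + (-984 + 852*1543) = -75681/4 + (-984 + 1314636) = -75681/4 + 1313652 = 5178927/4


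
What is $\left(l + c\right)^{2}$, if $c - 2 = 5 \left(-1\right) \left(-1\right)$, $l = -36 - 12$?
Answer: $1681$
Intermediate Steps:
$l = -48$ ($l = -36 - 12 = -48$)
$c = 7$ ($c = 2 + 5 \left(-1\right) \left(-1\right) = 2 - -5 = 2 + 5 = 7$)
$\left(l + c\right)^{2} = \left(-48 + 7\right)^{2} = \left(-41\right)^{2} = 1681$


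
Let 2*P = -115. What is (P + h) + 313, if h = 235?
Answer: 981/2 ≈ 490.50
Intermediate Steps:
P = -115/2 (P = (½)*(-115) = -115/2 ≈ -57.500)
(P + h) + 313 = (-115/2 + 235) + 313 = 355/2 + 313 = 981/2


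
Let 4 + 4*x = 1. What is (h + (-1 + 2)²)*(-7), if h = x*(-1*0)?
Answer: -7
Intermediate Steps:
x = -¾ (x = -1 + (¼)*1 = -1 + ¼ = -¾ ≈ -0.75000)
h = 0 (h = -(-3)*0/4 = -¾*0 = 0)
(h + (-1 + 2)²)*(-7) = (0 + (-1 + 2)²)*(-7) = (0 + 1²)*(-7) = (0 + 1)*(-7) = 1*(-7) = -7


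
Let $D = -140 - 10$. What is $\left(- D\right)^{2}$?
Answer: $22500$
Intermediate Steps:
$D = -150$ ($D = -140 - 10 = -150$)
$\left(- D\right)^{2} = \left(\left(-1\right) \left(-150\right)\right)^{2} = 150^{2} = 22500$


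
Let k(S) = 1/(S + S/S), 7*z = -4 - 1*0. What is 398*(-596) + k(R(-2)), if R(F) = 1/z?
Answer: -711628/3 ≈ -2.3721e+5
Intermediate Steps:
z = -4/7 (z = (-4 - 1*0)/7 = (-4 + 0)/7 = (⅐)*(-4) = -4/7 ≈ -0.57143)
R(F) = -7/4 (R(F) = 1/(-4/7) = -7/4)
k(S) = 1/(1 + S) (k(S) = 1/(S + 1) = 1/(1 + S))
398*(-596) + k(R(-2)) = 398*(-596) + 1/(1 - 7/4) = -237208 + 1/(-¾) = -237208 - 4/3 = -711628/3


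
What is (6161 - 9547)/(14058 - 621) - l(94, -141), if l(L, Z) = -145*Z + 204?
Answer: -277463999/13437 ≈ -20649.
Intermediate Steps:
l(L, Z) = 204 - 145*Z
(6161 - 9547)/(14058 - 621) - l(94, -141) = (6161 - 9547)/(14058 - 621) - (204 - 145*(-141)) = -3386/13437 - (204 + 20445) = -3386*1/13437 - 1*20649 = -3386/13437 - 20649 = -277463999/13437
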